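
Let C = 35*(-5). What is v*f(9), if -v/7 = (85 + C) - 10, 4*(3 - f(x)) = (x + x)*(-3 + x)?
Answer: -16800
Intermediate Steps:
f(x) = 3 - x*(-3 + x)/2 (f(x) = 3 - (x + x)*(-3 + x)/4 = 3 - 2*x*(-3 + x)/4 = 3 - x*(-3 + x)/2)
C = -175
v = 700 (v = -7*((85 - 175) - 10) = -7*(-90 - 10) = -7*(-100) = 700)
v*f(9) = 700*(3 - 1/2*9**2 + (3/2)*9) = 700*(3 - 1/2*81 + 27/2) = 700*(3 - 81/2 + 27/2) = 700*(-24) = -16800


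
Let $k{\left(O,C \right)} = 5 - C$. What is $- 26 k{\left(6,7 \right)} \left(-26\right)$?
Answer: $-1352$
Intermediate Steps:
$- 26 k{\left(6,7 \right)} \left(-26\right) = - 26 \left(5 - 7\right) \left(-26\right) = \left(-26\right) \left(-2\right) \left(-26\right) = 52 \left(-26\right) = -1352$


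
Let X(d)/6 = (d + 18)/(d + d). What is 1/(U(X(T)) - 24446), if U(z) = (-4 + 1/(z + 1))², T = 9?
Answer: -100/2443079 ≈ -4.0932e-5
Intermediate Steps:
X(d) = 3*(18 + d)/d (X(d) = 6*((d + 18)/(d + d)) = 6*((18 + d)/((2*d))) = 6*((18 + d)*(1/(2*d))) = 6*((18 + d)/(2*d)) = 3*(18 + d)/d)
U(z) = (-4 + 1/(1 + z))²
1/(U(X(T)) - 24446) = 1/((3 + 4*(3 + 54/9))²/(1 + (3 + 54/9))² - 24446) = 1/((3 + 4*(3 + 54*(⅑)))²/(1 + (3 + 54*(⅑)))² - 24446) = 1/((3 + 4*(3 + 6))²/(1 + (3 + 6))² - 24446) = 1/((3 + 4*9)²/(1 + 9)² - 24446) = 1/((3 + 36)²/10² - 24446) = 1/((1/100)*39² - 24446) = 1/((1/100)*1521 - 24446) = 1/(1521/100 - 24446) = 1/(-2443079/100) = -100/2443079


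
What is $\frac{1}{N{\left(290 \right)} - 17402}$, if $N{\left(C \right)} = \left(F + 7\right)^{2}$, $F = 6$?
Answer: $- \frac{1}{17233} \approx -5.8028 \cdot 10^{-5}$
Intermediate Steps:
$N{\left(C \right)} = 169$ ($N{\left(C \right)} = \left(6 + 7\right)^{2} = 13^{2} = 169$)
$\frac{1}{N{\left(290 \right)} - 17402} = \frac{1}{169 - 17402} = \frac{1}{-17233} = - \frac{1}{17233}$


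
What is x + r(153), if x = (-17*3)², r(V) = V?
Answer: 2754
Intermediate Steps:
x = 2601 (x = (-51)² = 2601)
x + r(153) = 2601 + 153 = 2754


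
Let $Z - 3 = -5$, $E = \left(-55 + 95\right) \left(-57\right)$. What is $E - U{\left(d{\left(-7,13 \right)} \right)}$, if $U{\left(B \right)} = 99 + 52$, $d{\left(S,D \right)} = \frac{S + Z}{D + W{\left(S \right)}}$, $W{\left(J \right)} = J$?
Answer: $-2431$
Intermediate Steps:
$E = -2280$ ($E = 40 \left(-57\right) = -2280$)
$Z = -2$ ($Z = 3 - 5 = -2$)
$d{\left(S,D \right)} = \frac{-2 + S}{D + S}$ ($d{\left(S,D \right)} = \frac{S - 2}{D + S} = \frac{-2 + S}{D + S}$)
$U{\left(B \right)} = 151$
$E - U{\left(d{\left(-7,13 \right)} \right)} = -2280 - 151 = -2431$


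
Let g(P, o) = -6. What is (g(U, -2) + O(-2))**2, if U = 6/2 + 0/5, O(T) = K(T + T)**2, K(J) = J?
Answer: 100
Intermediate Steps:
O(T) = 4*T**2 (O(T) = (T + T)**2 = (2*T)**2 = 4*T**2)
U = 3 (U = 6*(1/2) + 0*(1/5) = 3 + 0 = 3)
(g(U, -2) + O(-2))**2 = (-6 + 4*(-2)**2)**2 = (-6 + 4*4)**2 = (-6 + 16)**2 = 10**2 = 100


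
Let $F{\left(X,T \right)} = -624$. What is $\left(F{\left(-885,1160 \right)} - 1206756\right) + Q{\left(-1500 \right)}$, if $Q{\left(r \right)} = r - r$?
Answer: $-1207380$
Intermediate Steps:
$Q{\left(r \right)} = 0$
$\left(F{\left(-885,1160 \right)} - 1206756\right) + Q{\left(-1500 \right)} = \left(-624 - 1206756\right) + 0 = -1207380 + 0 = -1207380$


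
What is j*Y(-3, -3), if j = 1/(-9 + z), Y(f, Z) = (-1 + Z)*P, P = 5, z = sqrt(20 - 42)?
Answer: 180/103 + 20*I*sqrt(22)/103 ≈ 1.7476 + 0.91076*I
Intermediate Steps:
z = I*sqrt(22) (z = sqrt(-22) = I*sqrt(22) ≈ 4.6904*I)
Y(f, Z) = -5 + 5*Z (Y(f, Z) = (-1 + Z)*5 = -5 + 5*Z)
j = 1/(-9 + I*sqrt(22)) ≈ -0.087379 - 0.045538*I
j*Y(-3, -3) = (-9/103 - I*sqrt(22)/103)*(-5 + 5*(-3)) = (-9/103 - I*sqrt(22)/103)*(-5 - 15) = (-9/103 - I*sqrt(22)/103)*(-20) = 180/103 + 20*I*sqrt(22)/103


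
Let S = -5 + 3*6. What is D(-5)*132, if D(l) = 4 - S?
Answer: -1188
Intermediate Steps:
S = 13 (S = -5 + 18 = 13)
D(l) = -9 (D(l) = 4 - 1*13 = 4 - 13 = -9)
D(-5)*132 = -9*132 = -1188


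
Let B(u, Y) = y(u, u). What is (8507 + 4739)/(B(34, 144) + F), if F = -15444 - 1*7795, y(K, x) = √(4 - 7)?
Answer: -153911897/270025562 - 6623*I*√3/270025562 ≈ -0.56999 - 4.2483e-5*I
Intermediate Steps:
y(K, x) = I*√3 (y(K, x) = √(-3) = I*√3)
B(u, Y) = I*√3
F = -23239 (F = -15444 - 7795 = -23239)
(8507 + 4739)/(B(34, 144) + F) = (8507 + 4739)/(I*√3 - 23239) = 13246/(-23239 + I*√3)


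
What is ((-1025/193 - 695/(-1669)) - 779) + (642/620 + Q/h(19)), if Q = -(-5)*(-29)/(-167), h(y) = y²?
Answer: -4712823940613001/6020034949490 ≈ -782.86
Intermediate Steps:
Q = 145/167 (Q = -5*29*(-1/167) = -145*(-1/167) = 145/167 ≈ 0.86826)
((-1025/193 - 695/(-1669)) - 779) + (642/620 + Q/h(19)) = ((-1025/193 - 695/(-1669)) - 779) + (642/620 + 145/(167*(19²))) = ((-1025*1/193 - 695*(-1/1669)) - 779) + (642*(1/620) + (145/167)/361) = ((-1025/193 + 695/1669) - 779) + (321/310 + (145/167)*(1/361)) = (-1576590/322117 - 779) + (321/310 + 145/60287) = -252505733/322117 + 19397077/18688970 = -4712823940613001/6020034949490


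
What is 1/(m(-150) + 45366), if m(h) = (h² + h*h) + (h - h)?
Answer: 1/90366 ≈ 1.1066e-5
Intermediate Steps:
m(h) = 2*h² (m(h) = (h² + h²) + 0 = 2*h² + 0 = 2*h²)
1/(m(-150) + 45366) = 1/(2*(-150)² + 45366) = 1/(2*22500 + 45366) = 1/(45000 + 45366) = 1/90366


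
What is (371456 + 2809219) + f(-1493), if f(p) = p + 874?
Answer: 3180056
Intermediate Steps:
f(p) = 874 + p
(371456 + 2809219) + f(-1493) = (371456 + 2809219) + (874 - 1493) = 3180675 - 619 = 3180056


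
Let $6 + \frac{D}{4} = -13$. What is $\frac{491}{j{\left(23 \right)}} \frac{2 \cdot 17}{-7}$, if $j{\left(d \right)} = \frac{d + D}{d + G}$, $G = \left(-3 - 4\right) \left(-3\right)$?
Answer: $\frac{734536}{371} \approx 1979.9$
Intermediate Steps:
$D = -76$ ($D = -24 + 4 \left(-13\right) = -24 - 52 = -76$)
$G = 21$ ($G = \left(-7\right) \left(-3\right) = 21$)
$j{\left(d \right)} = \frac{-76 + d}{21 + d}$ ($j{\left(d \right)} = \frac{d - 76}{d + 21} = \frac{-76 + d}{21 + d}$)
$\frac{491}{j{\left(23 \right)}} \frac{2 \cdot 17}{-7} = \frac{491}{\frac{1}{21 + 23} \left(-76 + 23\right)} \frac{2 \cdot 17}{-7} = \frac{491}{\frac{1}{44} \left(-53\right)} 34 \left(- \frac{1}{7}\right) = \frac{491}{\frac{1}{44} \left(-53\right)} \left(- \frac{34}{7}\right) = \frac{491}{- \frac{53}{44}} \left(- \frac{34}{7}\right) = 491 \left(- \frac{44}{53}\right) \left(- \frac{34}{7}\right) = \left(- \frac{21604}{53}\right) \left(- \frac{34}{7}\right) = \frac{734536}{371}$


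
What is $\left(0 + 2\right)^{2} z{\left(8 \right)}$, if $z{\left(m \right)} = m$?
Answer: $32$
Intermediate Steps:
$\left(0 + 2\right)^{2} z{\left(8 \right)} = \left(0 + 2\right)^{2} \cdot 8 = 2^{2} \cdot 8 = 4 \cdot 8 = 32$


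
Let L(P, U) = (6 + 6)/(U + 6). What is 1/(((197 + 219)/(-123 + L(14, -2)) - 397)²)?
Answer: 225/36084049 ≈ 6.2354e-6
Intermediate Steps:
L(P, U) = 12/(6 + U)
1/(((197 + 219)/(-123 + L(14, -2)) - 397)²) = 1/(((197 + 219)/(-123 + 12/(6 - 2)) - 397)²) = 1/((416/(-123 + 12/4) - 397)²) = 1/((416/(-123 + 12*(¼)) - 397)²) = 1/((416/(-123 + 3) - 397)²) = 1/((416/(-120) - 397)²) = 1/((416*(-1/120) - 397)²) = 1/((-52/15 - 397)²) = 1/((-6007/15)²) = 1/(36084049/225) = 225/36084049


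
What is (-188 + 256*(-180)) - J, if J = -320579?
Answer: 274311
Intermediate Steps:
(-188 + 256*(-180)) - J = (-188 + 256*(-180)) - 1*(-320579) = (-188 - 46080) + 320579 = -46268 + 320579 = 274311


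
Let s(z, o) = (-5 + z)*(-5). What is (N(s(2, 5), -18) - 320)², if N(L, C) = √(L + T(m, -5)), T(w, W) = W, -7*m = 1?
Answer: (320 - √10)² ≈ 1.0039e+5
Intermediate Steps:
m = -⅐ (m = -⅐*1 = -⅐ ≈ -0.14286)
s(z, o) = 25 - 5*z
N(L, C) = √(-5 + L) (N(L, C) = √(L - 5) = √(-5 + L))
(N(s(2, 5), -18) - 320)² = (√(-5 + (25 - 5*2)) - 320)² = (√(-5 + (25 - 10)) - 320)² = (√(-5 + 15) - 320)² = (√10 - 320)² = (-320 + √10)²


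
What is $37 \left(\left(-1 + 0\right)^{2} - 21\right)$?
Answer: $-740$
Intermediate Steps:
$37 \left(\left(-1 + 0\right)^{2} - 21\right) = 37 \left(\left(-1\right)^{2} - 21\right) = 37 \left(1 - 21\right) = 37 \left(-20\right) = -740$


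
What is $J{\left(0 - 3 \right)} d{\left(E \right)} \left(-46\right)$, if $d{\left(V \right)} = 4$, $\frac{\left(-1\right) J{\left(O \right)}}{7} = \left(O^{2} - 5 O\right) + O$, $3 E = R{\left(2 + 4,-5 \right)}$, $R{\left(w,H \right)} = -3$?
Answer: $27048$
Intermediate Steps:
$E = -1$ ($E = \frac{1}{3} \left(-3\right) = -1$)
$J{\left(O \right)} = - 7 O^{2} + 28 O$ ($J{\left(O \right)} = - 7 \left(\left(O^{2} - 5 O\right) + O\right) = - 7 \left(O^{2} - 4 O\right) = - 7 O^{2} + 28 O$)
$J{\left(0 - 3 \right)} d{\left(E \right)} \left(-46\right) = 7 \left(0 - 3\right) \left(4 - \left(0 - 3\right)\right) 4 \left(-46\right) = 7 \left(-3\right) \left(4 - -3\right) 4 \left(-46\right) = 7 \left(-3\right) \left(4 + 3\right) 4 \left(-46\right) = 7 \left(-3\right) 7 \cdot 4 \left(-46\right) = \left(-147\right) 4 \left(-46\right) = \left(-588\right) \left(-46\right) = 27048$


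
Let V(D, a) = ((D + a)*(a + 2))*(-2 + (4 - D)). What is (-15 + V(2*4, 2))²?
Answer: 65025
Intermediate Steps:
V(D, a) = (2 + a)*(2 - D)*(D + a) (V(D, a) = ((D + a)*(2 + a))*(2 - D) = ((2 + a)*(D + a))*(2 - D) = (2 + a)*(2 - D)*(D + a))
(-15 + V(2*4, 2))² = (-15 + (-2*(2*4)² + 2*2² + 4*(2*4) + 4*2 - 1*2*4*2² - 1*2*(2*4)²))² = (-15 + (-2*8² + 2*4 + 4*8 + 8 - 1*8*4 - 1*2*8²))² = (-15 + (-2*64 + 8 + 32 + 8 - 32 - 1*2*64))² = (-15 + (-128 + 8 + 32 + 8 - 32 - 128))² = (-15 - 240)² = (-255)² = 65025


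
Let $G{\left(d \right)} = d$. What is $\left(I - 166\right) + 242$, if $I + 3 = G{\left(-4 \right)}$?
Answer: $69$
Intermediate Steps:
$I = -7$ ($I = -3 - 4 = -7$)
$\left(I - 166\right) + 242 = \left(-7 - 166\right) + 242 = -173 + 242 = 69$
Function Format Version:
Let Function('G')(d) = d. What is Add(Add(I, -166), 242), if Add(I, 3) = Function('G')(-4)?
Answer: 69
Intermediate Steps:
I = -7 (I = Add(-3, -4) = -7)
Add(Add(I, -166), 242) = Add(Add(-7, -166), 242) = Add(-173, 242) = 69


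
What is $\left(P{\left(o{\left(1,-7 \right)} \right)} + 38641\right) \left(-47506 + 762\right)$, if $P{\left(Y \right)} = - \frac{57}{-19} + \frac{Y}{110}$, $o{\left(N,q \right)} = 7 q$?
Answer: $- \frac{99349487252}{55} \approx -1.8064 \cdot 10^{9}$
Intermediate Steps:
$P{\left(Y \right)} = 3 + \frac{Y}{110}$ ($P{\left(Y \right)} = \left(-57\right) \left(- \frac{1}{19}\right) + Y \frac{1}{110} = 3 + \frac{Y}{110}$)
$\left(P{\left(o{\left(1,-7 \right)} \right)} + 38641\right) \left(-47506 + 762\right) = \left(\left(3 + \frac{7 \left(-7\right)}{110}\right) + 38641\right) \left(-47506 + 762\right) = \left(\left(3 + \frac{1}{110} \left(-49\right)\right) + 38641\right) \left(-46744\right) = \left(\left(3 - \frac{49}{110}\right) + 38641\right) \left(-46744\right) = \left(\frac{281}{110} + 38641\right) \left(-46744\right) = \frac{4250791}{110} \left(-46744\right) = - \frac{99349487252}{55}$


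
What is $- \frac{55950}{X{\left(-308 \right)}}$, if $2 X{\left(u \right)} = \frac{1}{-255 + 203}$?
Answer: $5818800$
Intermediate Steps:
$X{\left(u \right)} = - \frac{1}{104}$ ($X{\left(u \right)} = \frac{1}{2 \left(-255 + 203\right)} = \frac{1}{2 \left(-52\right)} = \frac{1}{2} \left(- \frac{1}{52}\right) = - \frac{1}{104}$)
$- \frac{55950}{X{\left(-308 \right)}} = - \frac{55950}{- \frac{1}{104}} = \left(-55950\right) \left(-104\right) = 5818800$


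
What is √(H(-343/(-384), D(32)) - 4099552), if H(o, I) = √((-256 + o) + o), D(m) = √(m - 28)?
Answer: √(-590335488 + 6*I*√146427)/12 ≈ 0.0039373 + 2024.7*I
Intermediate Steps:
D(m) = √(-28 + m)
H(o, I) = √(-256 + 2*o)
√(H(-343/(-384), D(32)) - 4099552) = √(√(-256 + 2*(-343/(-384))) - 4099552) = √(√(-256 + 2*(-343*(-1/384))) - 4099552) = √(√(-256 + 2*(343/384)) - 4099552) = √(√(-256 + 343/192) - 4099552) = √(√(-48809/192) - 4099552) = √(I*√146427/24 - 4099552) = √(-4099552 + I*√146427/24)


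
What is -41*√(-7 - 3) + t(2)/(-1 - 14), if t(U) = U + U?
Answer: -4/15 - 41*I*√10 ≈ -0.26667 - 129.65*I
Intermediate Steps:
t(U) = 2*U
-41*√(-7 - 3) + t(2)/(-1 - 14) = -41*√(-7 - 3) + (2*2)/(-1 - 14) = -41*I*√10 + 4/(-15) = -41*I*√10 + 4*(-1/15) = -41*I*√10 - 4/15 = -4/15 - 41*I*√10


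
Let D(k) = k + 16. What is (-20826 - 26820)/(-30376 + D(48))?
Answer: 2647/1684 ≈ 1.5719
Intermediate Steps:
D(k) = 16 + k
(-20826 - 26820)/(-30376 + D(48)) = (-20826 - 26820)/(-30376 + (16 + 48)) = -47646/(-30376 + 64) = -47646/(-30312) = -47646*(-1/30312) = 2647/1684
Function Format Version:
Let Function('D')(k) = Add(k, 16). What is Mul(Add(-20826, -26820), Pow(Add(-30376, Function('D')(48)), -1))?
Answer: Rational(2647, 1684) ≈ 1.5719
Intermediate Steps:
Function('D')(k) = Add(16, k)
Mul(Add(-20826, -26820), Pow(Add(-30376, Function('D')(48)), -1)) = Mul(Add(-20826, -26820), Pow(Add(-30376, Add(16, 48)), -1)) = Mul(-47646, Pow(Add(-30376, 64), -1)) = Mul(-47646, Pow(-30312, -1)) = Mul(-47646, Rational(-1, 30312)) = Rational(2647, 1684)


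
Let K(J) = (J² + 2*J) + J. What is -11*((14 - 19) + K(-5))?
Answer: -55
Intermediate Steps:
K(J) = J² + 3*J
-11*((14 - 19) + K(-5)) = -11*((14 - 19) - 5*(3 - 5)) = -11*(-5 - 5*(-2)) = -11*(-5 + 10) = -11*5 = -55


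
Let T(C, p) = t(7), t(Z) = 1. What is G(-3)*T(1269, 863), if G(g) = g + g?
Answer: -6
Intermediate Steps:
G(g) = 2*g
T(C, p) = 1
G(-3)*T(1269, 863) = (2*(-3))*1 = -6*1 = -6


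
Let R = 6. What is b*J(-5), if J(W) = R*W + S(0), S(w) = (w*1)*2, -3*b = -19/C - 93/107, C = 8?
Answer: -13885/428 ≈ -32.442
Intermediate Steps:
b = 2777/2568 (b = -(-19/8 - 93/107)/3 = -⅓*(-2777/856) = 2777/2568 ≈ 1.0814)
S(w) = 2*w (S(w) = w*2 = 2*w)
J(W) = 6*W (J(W) = 6*W + 2*0 = 6*W + 0 = 6*W)
b*J(-5) = 2777*(6*(-5))/2568 = (2777/2568)*(-30) = -13885/428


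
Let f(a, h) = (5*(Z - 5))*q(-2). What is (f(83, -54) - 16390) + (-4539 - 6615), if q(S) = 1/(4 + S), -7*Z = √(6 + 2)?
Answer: -55113/2 - 5*√2/7 ≈ -27558.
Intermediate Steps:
Z = -2*√2/7 (Z = -√(6 + 2)/7 = -2*√2/7 ≈ -0.40406)
f(a, h) = -25/2 - 5*√2/7 (f(a, h) = (5*(-2*√2/7 - 5))/(4 - 2) = (5*(-5 - 2*√2/7))/2 = (-25 - 10*√2/7)*(½) = -25/2 - 5*√2/7)
(f(83, -54) - 16390) + (-4539 - 6615) = ((-25/2 - 5*√2/7) - 16390) + (-4539 - 6615) = (-32805/2 - 5*√2/7) - 11154 = -55113/2 - 5*√2/7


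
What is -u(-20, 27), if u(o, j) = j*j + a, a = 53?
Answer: -782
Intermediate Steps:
u(o, j) = 53 + j**2 (u(o, j) = j*j + 53 = j**2 + 53 = 53 + j**2)
-u(-20, 27) = -(53 + 27**2) = -(53 + 729) = -1*782 = -782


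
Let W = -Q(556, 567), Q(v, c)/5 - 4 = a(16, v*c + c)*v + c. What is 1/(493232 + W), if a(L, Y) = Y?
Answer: -1/877486443 ≈ -1.1396e-9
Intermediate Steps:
Q(v, c) = 20 + 5*c + 5*v*(c + c*v) (Q(v, c) = 20 + 5*((v*c + c)*v + c) = 20 + 5*((c*v + c)*v + c) = 20 + 5*((c + c*v)*v + c) = 20 + 5*(v*(c + c*v) + c) = 20 + 5*(c + v*(c + c*v)) = 20 + (5*c + 5*v*(c + c*v)) = 20 + 5*c + 5*v*(c + c*v))
W = -877979675 (W = -(20 + 5*567 + 5*567*556*(1 + 556)) = -(20 + 2835 + 5*567*556*557) = -(20 + 2835 + 877976820) = -1*877979675 = -877979675)
1/(493232 + W) = 1/(493232 - 877979675) = 1/(-877486443) = -1/877486443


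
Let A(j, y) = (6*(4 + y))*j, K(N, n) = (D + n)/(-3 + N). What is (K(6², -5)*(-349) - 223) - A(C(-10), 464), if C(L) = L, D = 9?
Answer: 917885/33 ≈ 27815.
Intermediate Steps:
K(N, n) = (9 + n)/(-3 + N)
A(j, y) = j*(24 + 6*y) (A(j, y) = (24 + 6*y)*j = j*(24 + 6*y))
(K(6², -5)*(-349) - 223) - A(C(-10), 464) = (((9 - 5)/(-3 + 6²))*(-349) - 223) - 6*(-10)*(4 + 464) = ((4/(-3 + 36))*(-349) - 223) - 6*(-10)*468 = ((4/33)*(-349) - 223) - 1*(-28080) = (((1/33)*4)*(-349) - 223) + 28080 = ((4/33)*(-349) - 223) + 28080 = (-1396/33 - 223) + 28080 = -8755/33 + 28080 = 917885/33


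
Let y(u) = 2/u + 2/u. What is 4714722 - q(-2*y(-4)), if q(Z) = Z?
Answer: 4714720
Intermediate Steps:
y(u) = 4/u
4714722 - q(-2*y(-4)) = 4714722 - (-2)*4/(-4) = 4714722 - (-2)*4*(-¼) = 4714722 - (-2)*(-1) = 4714722 - 1*2 = 4714722 - 2 = 4714720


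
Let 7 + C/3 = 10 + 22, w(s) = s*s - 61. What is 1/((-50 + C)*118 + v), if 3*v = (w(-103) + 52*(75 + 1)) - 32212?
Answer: -1/2954 ≈ -0.00033852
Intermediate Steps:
w(s) = -61 + s² (w(s) = s² - 61 = -61 + s²)
C = 75 (C = -21 + 3*(10 + 22) = -21 + 3*32 = -21 + 96 = 75)
v = -5904 (v = (((-61 + (-103)²) + 52*(75 + 1)) - 32212)/3 = (((-61 + 10609) + 52*76) - 32212)/3 = ((10548 + 3952) - 32212)/3 = (14500 - 32212)/3 = (⅓)*(-17712) = -5904)
1/((-50 + C)*118 + v) = 1/((-50 + 75)*118 - 5904) = 1/(25*118 - 5904) = 1/(2950 - 5904) = 1/(-2954) = -1/2954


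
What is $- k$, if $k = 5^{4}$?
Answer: $-625$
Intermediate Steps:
$k = 625$
$- k = \left(-1\right) 625 = -625$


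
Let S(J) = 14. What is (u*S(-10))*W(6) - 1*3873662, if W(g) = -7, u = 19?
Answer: -3875524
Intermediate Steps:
(u*S(-10))*W(6) - 1*3873662 = (19*14)*(-7) - 1*3873662 = 266*(-7) - 3873662 = -1862 - 3873662 = -3875524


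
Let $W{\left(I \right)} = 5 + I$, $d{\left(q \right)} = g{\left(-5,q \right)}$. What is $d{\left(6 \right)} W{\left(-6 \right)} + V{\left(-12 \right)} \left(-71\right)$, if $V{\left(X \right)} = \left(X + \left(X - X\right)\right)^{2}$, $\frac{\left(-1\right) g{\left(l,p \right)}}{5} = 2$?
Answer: $-10214$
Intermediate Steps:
$g{\left(l,p \right)} = -10$ ($g{\left(l,p \right)} = \left(-5\right) 2 = -10$)
$d{\left(q \right)} = -10$
$V{\left(X \right)} = X^{2}$ ($V{\left(X \right)} = \left(X + 0\right)^{2} = X^{2}$)
$d{\left(6 \right)} W{\left(-6 \right)} + V{\left(-12 \right)} \left(-71\right) = - 10 \left(5 - 6\right) + \left(-12\right)^{2} \left(-71\right) = \left(-10\right) \left(-1\right) + 144 \left(-71\right) = 10 - 10224 = -10214$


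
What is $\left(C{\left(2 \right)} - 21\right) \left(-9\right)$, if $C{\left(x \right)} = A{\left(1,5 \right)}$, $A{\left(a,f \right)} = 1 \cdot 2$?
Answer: $171$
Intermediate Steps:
$A{\left(a,f \right)} = 2$
$C{\left(x \right)} = 2$
$\left(C{\left(2 \right)} - 21\right) \left(-9\right) = \left(2 - 21\right) \left(-9\right) = \left(-19\right) \left(-9\right) = 171$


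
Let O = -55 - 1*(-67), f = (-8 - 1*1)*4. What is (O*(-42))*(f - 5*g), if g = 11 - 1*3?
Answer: 38304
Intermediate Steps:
g = 8 (g = 11 - 3 = 8)
f = -36 (f = (-8 - 1)*4 = -9*4 = -36)
O = 12 (O = -55 + 67 = 12)
(O*(-42))*(f - 5*g) = (12*(-42))*(-36 - 5*8) = -504*(-36 - 1*40) = -504*(-36 - 40) = -504*(-76) = 38304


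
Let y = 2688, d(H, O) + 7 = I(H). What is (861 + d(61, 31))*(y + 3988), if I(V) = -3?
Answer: 5681276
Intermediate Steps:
d(H, O) = -10 (d(H, O) = -7 - 3 = -10)
(861 + d(61, 31))*(y + 3988) = (861 - 10)*(2688 + 3988) = 851*6676 = 5681276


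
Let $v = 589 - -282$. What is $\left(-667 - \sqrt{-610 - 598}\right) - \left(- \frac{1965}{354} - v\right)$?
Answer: $\frac{24727}{118} - 2 i \sqrt{302} \approx 209.55 - 34.756 i$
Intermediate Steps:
$v = 871$ ($v = 589 + 282 = 871$)
$\left(-667 - \sqrt{-610 - 598}\right) - \left(- \frac{1965}{354} - v\right) = \left(-667 - \sqrt{-610 - 598}\right) - \left(- \frac{1965}{354} - 871\right) = \left(-667 - \sqrt{-1208}\right) - \left(\left(-1965\right) \frac{1}{354} - 871\right) = \left(-667 - 2 i \sqrt{302}\right) - \left(- \frac{655}{118} - 871\right) = \left(-667 - 2 i \sqrt{302}\right) - - \frac{103433}{118} = \left(-667 - 2 i \sqrt{302}\right) + \frac{103433}{118} = \frac{24727}{118} - 2 i \sqrt{302}$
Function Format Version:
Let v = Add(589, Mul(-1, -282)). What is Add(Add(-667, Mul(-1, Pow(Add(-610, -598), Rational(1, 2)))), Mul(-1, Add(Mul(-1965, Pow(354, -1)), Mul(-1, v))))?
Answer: Add(Rational(24727, 118), Mul(-2, I, Pow(302, Rational(1, 2)))) ≈ Add(209.55, Mul(-34.756, I))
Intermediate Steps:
v = 871 (v = Add(589, 282) = 871)
Add(Add(-667, Mul(-1, Pow(Add(-610, -598), Rational(1, 2)))), Mul(-1, Add(Mul(-1965, Pow(354, -1)), Mul(-1, v)))) = Add(Add(-667, Mul(-1, Pow(Add(-610, -598), Rational(1, 2)))), Mul(-1, Add(Mul(-1965, Pow(354, -1)), Mul(-1, 871)))) = Add(Add(-667, Mul(-1, Pow(-1208, Rational(1, 2)))), Mul(-1, Add(Mul(-1965, Rational(1, 354)), -871))) = Add(Add(-667, Mul(-1, Mul(2, I, Pow(302, Rational(1, 2))))), Mul(-1, Add(Rational(-655, 118), -871))) = Add(Add(-667, Mul(-2, I, Pow(302, Rational(1, 2)))), Mul(-1, Rational(-103433, 118))) = Add(Add(-667, Mul(-2, I, Pow(302, Rational(1, 2)))), Rational(103433, 118)) = Add(Rational(24727, 118), Mul(-2, I, Pow(302, Rational(1, 2))))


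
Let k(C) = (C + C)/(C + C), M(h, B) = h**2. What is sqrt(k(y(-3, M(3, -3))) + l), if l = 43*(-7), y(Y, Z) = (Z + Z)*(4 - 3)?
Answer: 10*I*sqrt(3) ≈ 17.32*I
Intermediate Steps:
y(Y, Z) = 2*Z (y(Y, Z) = (2*Z)*1 = 2*Z)
k(C) = 1 (k(C) = (2*C)/((2*C)) = (2*C)*(1/(2*C)) = 1)
l = -301
sqrt(k(y(-3, M(3, -3))) + l) = sqrt(1 - 301) = sqrt(-300) = 10*I*sqrt(3)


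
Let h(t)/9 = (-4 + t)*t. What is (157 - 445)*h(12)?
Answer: -248832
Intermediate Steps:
h(t) = 9*t*(-4 + t) (h(t) = 9*((-4 + t)*t) = 9*(t*(-4 + t)) = 9*t*(-4 + t))
(157 - 445)*h(12) = (157 - 445)*(9*12*(-4 + 12)) = -2592*12*8 = -288*864 = -248832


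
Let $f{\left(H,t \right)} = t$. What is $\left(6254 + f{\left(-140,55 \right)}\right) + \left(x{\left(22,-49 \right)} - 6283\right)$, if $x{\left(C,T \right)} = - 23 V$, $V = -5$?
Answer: $141$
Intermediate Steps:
$x{\left(C,T \right)} = 115$ ($x{\left(C,T \right)} = \left(-23\right) \left(-5\right) = 115$)
$\left(6254 + f{\left(-140,55 \right)}\right) + \left(x{\left(22,-49 \right)} - 6283\right) = \left(6254 + 55\right) + \left(115 - 6283\right) = 6309 - 6168 = 141$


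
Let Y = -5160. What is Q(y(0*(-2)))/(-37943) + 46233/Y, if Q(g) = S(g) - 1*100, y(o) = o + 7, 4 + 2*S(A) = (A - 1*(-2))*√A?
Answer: -584564133/65261960 - 9*√7/75886 ≈ -8.9575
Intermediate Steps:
S(A) = -2 + √A*(2 + A)/2 (S(A) = -2 + ((A - 1*(-2))*√A)/2 = -2 + ((A + 2)*√A)/2 = -2 + ((2 + A)*√A)/2 = -2 + (√A*(2 + A))/2 = -2 + √A*(2 + A)/2)
y(o) = 7 + o
Q(g) = -102 + √g + g^(3/2)/2 (Q(g) = (-2 + √g + g^(3/2)/2) - 1*100 = (-2 + √g + g^(3/2)/2) - 100 = -102 + √g + g^(3/2)/2)
Q(y(0*(-2)))/(-37943) + 46233/Y = (-102 + √(7 + 0*(-2)) + (7 + 0*(-2))^(3/2)/2)/(-37943) + 46233/(-5160) = (-102 + √(7 + 0) + (7 + 0)^(3/2)/2)*(-1/37943) + 46233*(-1/5160) = (-102 + √7 + 7^(3/2)/2)*(-1/37943) - 15411/1720 = (-102 + √7 + (7*√7)/2)*(-1/37943) - 15411/1720 = (-102 + √7 + 7*√7/2)*(-1/37943) - 15411/1720 = (-102 + 9*√7/2)*(-1/37943) - 15411/1720 = (102/37943 - 9*√7/75886) - 15411/1720 = -584564133/65261960 - 9*√7/75886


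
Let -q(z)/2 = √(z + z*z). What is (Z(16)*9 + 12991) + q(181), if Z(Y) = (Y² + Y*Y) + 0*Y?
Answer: 17599 - 2*√32942 ≈ 17236.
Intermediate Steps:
Z(Y) = 2*Y² (Z(Y) = (Y² + Y²) + 0 = 2*Y² + 0 = 2*Y²)
q(z) = -2*√(z + z²) (q(z) = -2*√(z + z*z) = -2*√(z + z²))
(Z(16)*9 + 12991) + q(181) = ((2*16²)*9 + 12991) - 2*√181*√(1 + 181) = ((2*256)*9 + 12991) - 2*√32942 = (512*9 + 12991) - 2*√32942 = (4608 + 12991) - 2*√32942 = 17599 - 2*√32942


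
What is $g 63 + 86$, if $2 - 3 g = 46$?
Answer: $-838$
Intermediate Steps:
$g = - \frac{44}{3}$ ($g = \frac{2}{3} - \frac{46}{3} = - \frac{44}{3} \approx -14.667$)
$g 63 + 86 = \left(- \frac{44}{3}\right) 63 + 86 = -924 + 86 = -838$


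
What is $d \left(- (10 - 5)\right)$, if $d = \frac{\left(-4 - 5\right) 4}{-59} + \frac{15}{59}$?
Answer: $- \frac{255}{59} \approx -4.322$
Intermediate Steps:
$d = \frac{51}{59}$ ($d = \left(-9\right) 4 \left(- \frac{1}{59}\right) + 15 \cdot \frac{1}{59} = \left(-36\right) \left(- \frac{1}{59}\right) + \frac{15}{59} = \frac{36}{59} + \frac{15}{59} = \frac{51}{59} \approx 0.86441$)
$d \left(- (10 - 5)\right) = \frac{51 \left(- (10 - 5)\right)}{59} = \frac{51 \left(\left(-1\right) 5\right)}{59} = \frac{51}{59} \left(-5\right) = - \frac{255}{59}$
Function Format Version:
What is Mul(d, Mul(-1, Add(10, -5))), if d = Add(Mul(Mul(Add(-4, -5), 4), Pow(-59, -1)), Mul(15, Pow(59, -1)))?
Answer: Rational(-255, 59) ≈ -4.3220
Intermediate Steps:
d = Rational(51, 59) (d = Add(Mul(Mul(-9, 4), Rational(-1, 59)), Mul(15, Rational(1, 59))) = Add(Mul(-36, Rational(-1, 59)), Rational(15, 59)) = Add(Rational(36, 59), Rational(15, 59)) = Rational(51, 59) ≈ 0.86441)
Mul(d, Mul(-1, Add(10, -5))) = Mul(Rational(51, 59), Mul(-1, Add(10, -5))) = Mul(Rational(51, 59), Mul(-1, 5)) = Mul(Rational(51, 59), -5) = Rational(-255, 59)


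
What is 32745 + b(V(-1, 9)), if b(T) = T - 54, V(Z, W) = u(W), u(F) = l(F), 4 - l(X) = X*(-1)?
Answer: 32704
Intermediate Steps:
l(X) = 4 + X (l(X) = 4 - X*(-1) = 4 - (-1)*X = 4 + X)
u(F) = 4 + F
V(Z, W) = 4 + W
b(T) = -54 + T
32745 + b(V(-1, 9)) = 32745 + (-54 + (4 + 9)) = 32745 + (-54 + 13) = 32745 - 41 = 32704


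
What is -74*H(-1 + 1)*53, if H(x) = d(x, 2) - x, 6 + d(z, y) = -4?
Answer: 39220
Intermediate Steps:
d(z, y) = -10 (d(z, y) = -6 - 4 = -10)
H(x) = -10 - x
-74*H(-1 + 1)*53 = -74*(-10 - (-1 + 1))*53 = -74*(-10 - 1*0)*53 = -74*(-10 + 0)*53 = -74*(-10)*53 = 740*53 = 39220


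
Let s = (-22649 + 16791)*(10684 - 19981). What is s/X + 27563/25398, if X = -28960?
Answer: -345605808067/183881520 ≈ -1879.5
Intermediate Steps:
s = 54461826 (s = -5858*(-9297) = 54461826)
s/X + 27563/25398 = 54461826/(-28960) + 27563/25398 = 54461826*(-1/28960) + 27563*(1/25398) = -27230913/14480 + 27563/25398 = -345605808067/183881520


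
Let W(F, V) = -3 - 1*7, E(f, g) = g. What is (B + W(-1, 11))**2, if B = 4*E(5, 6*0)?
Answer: 100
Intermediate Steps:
W(F, V) = -10 (W(F, V) = -3 - 7 = -10)
B = 0 (B = 4*(6*0) = 4*0 = 0)
(B + W(-1, 11))**2 = (0 - 10)**2 = (-10)**2 = 100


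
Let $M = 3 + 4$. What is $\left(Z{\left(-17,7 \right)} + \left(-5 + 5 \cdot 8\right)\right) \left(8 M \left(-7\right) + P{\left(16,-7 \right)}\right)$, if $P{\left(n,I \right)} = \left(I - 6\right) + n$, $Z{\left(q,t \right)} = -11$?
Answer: $-9336$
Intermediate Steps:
$M = 7$
$P{\left(n,I \right)} = -6 + I + n$ ($P{\left(n,I \right)} = \left(-6 + I\right) + n = -6 + I + n$)
$\left(Z{\left(-17,7 \right)} + \left(-5 + 5 \cdot 8\right)\right) \left(8 M \left(-7\right) + P{\left(16,-7 \right)}\right) = \left(-11 + \left(-5 + 5 \cdot 8\right)\right) \left(8 \cdot 7 \left(-7\right) - -3\right) = \left(-11 + \left(-5 + 40\right)\right) \left(56 \left(-7\right) + 3\right) = \left(-11 + 35\right) \left(-392 + 3\right) = 24 \left(-389\right) = -9336$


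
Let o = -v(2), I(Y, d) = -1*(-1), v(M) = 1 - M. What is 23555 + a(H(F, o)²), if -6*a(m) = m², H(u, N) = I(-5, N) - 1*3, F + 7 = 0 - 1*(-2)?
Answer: 70657/3 ≈ 23552.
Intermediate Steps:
F = -5 (F = -7 + (0 - 1*(-2)) = -7 + (0 + 2) = -7 + 2 = -5)
I(Y, d) = 1
o = 1 (o = -(1 - 1*2) = -(1 - 2) = -1*(-1) = 1)
H(u, N) = -2 (H(u, N) = 1 - 1*3 = 1 - 3 = -2)
a(m) = -m²/6
23555 + a(H(F, o)²) = 23555 - ((-2)²)²/6 = 23555 - ⅙*4² = 23555 - ⅙*16 = 23555 - 8/3 = 70657/3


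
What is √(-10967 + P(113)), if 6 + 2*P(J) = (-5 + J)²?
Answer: I*√5138 ≈ 71.68*I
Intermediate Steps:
P(J) = -3 + (-5 + J)²/2
√(-10967 + P(113)) = √(-10967 + (-3 + (-5 + 113)²/2)) = √(-10967 + (-3 + (½)*108²)) = √(-10967 + (-3 + (½)*11664)) = √(-10967 + (-3 + 5832)) = √(-10967 + 5829) = √(-5138) = I*√5138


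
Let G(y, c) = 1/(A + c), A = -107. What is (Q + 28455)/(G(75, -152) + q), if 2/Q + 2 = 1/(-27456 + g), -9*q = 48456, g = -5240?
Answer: -481919337557/91187726601 ≈ -5.2849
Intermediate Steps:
q = -5384 (q = -⅑*48456 = -5384)
G(y, c) = 1/(-107 + c)
Q = -65392/65393 (Q = 2/(-2 + 1/(-27456 - 5240)) = 2/(-2 + 1/(-32696)) = 2/(-2 - 1/32696) = 2/(-65393/32696) = 2*(-32696/65393) = -65392/65393 ≈ -0.99998)
(Q + 28455)/(G(75, -152) + q) = (-65392/65393 + 28455)/(1/(-107 - 152) - 5384) = 1860692423/(65393*(1/(-259) - 5384)) = 1860692423/(65393*(-1/259 - 5384)) = 1860692423/(65393*(-1394457/259)) = (1860692423/65393)*(-259/1394457) = -481919337557/91187726601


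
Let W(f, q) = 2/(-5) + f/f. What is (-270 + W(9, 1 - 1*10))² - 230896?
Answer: -3957991/25 ≈ -1.5832e+5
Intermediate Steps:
W(f, q) = ⅗ (W(f, q) = 2*(-⅕) + 1 = -⅖ + 1 = ⅗)
(-270 + W(9, 1 - 1*10))² - 230896 = (-270 + ⅗)² - 230896 = (-1347/5)² - 230896 = 1814409/25 - 230896 = -3957991/25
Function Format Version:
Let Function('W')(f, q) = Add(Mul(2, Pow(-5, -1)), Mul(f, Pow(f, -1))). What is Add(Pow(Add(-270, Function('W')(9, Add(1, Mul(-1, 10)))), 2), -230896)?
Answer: Rational(-3957991, 25) ≈ -1.5832e+5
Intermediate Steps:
Function('W')(f, q) = Rational(3, 5) (Function('W')(f, q) = Add(Mul(2, Rational(-1, 5)), 1) = Add(Rational(-2, 5), 1) = Rational(3, 5))
Add(Pow(Add(-270, Function('W')(9, Add(1, Mul(-1, 10)))), 2), -230896) = Add(Pow(Add(-270, Rational(3, 5)), 2), -230896) = Add(Pow(Rational(-1347, 5), 2), -230896) = Add(Rational(1814409, 25), -230896) = Rational(-3957991, 25)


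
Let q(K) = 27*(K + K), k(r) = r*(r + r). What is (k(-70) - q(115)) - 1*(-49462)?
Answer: 53052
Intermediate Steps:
k(r) = 2*r² (k(r) = r*(2*r) = 2*r²)
q(K) = 54*K (q(K) = 27*(2*K) = 54*K)
(k(-70) - q(115)) - 1*(-49462) = (2*(-70)² - 54*115) - 1*(-49462) = (2*4900 - 1*6210) + 49462 = (9800 - 6210) + 49462 = 3590 + 49462 = 53052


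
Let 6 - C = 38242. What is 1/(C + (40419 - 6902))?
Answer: -1/4719 ≈ -0.00021191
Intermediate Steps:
C = -38236 (C = 6 - 1*38242 = 6 - 38242 = -38236)
1/(C + (40419 - 6902)) = 1/(-38236 + (40419 - 6902)) = 1/(-38236 + 33517) = 1/(-4719) = -1/4719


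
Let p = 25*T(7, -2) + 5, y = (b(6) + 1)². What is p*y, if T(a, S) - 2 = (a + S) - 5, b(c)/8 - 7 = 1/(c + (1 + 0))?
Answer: 9110695/49 ≈ 1.8593e+5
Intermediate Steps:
b(c) = 56 + 8/(1 + c) (b(c) = 56 + 8/(c + (1 + 0)) = 56 + 8/(c + 1) = 56 + 8/(1 + c))
T(a, S) = -3 + S + a (T(a, S) = 2 + ((a + S) - 5) = 2 + ((S + a) - 5) = 2 + (-5 + S + a) = -3 + S + a)
y = 165649/49 (y = (8*(8 + 7*6)/(1 + 6) + 1)² = (8*(8 + 42)/7 + 1)² = (8*(⅐)*50 + 1)² = (400/7 + 1)² = (407/7)² = 165649/49 ≈ 3380.6)
p = 55 (p = 25*(-3 - 2 + 7) + 5 = 25*2 + 5 = 50 + 5 = 55)
p*y = 55*(165649/49) = 9110695/49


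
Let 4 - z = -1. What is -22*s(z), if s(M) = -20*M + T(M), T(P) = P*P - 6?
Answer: 1782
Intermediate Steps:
z = 5 (z = 4 - 1*(-1) = 4 + 1 = 5)
T(P) = -6 + P² (T(P) = P² - 6 = -6 + P²)
s(M) = -6 + M² - 20*M (s(M) = -20*M + (-6 + M²) = -6 + M² - 20*M)
-22*s(z) = -22*(-6 + 5² - 20*5) = -22*(-6 + 25 - 100) = -22*(-81) = 1782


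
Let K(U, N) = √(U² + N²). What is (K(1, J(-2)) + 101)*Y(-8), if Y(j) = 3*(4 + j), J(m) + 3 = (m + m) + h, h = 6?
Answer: -1212 - 12*√2 ≈ -1229.0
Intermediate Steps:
J(m) = 3 + 2*m (J(m) = -3 + ((m + m) + 6) = -3 + (2*m + 6) = -3 + (6 + 2*m) = 3 + 2*m)
Y(j) = 12 + 3*j
K(U, N) = √(N² + U²)
(K(1, J(-2)) + 101)*Y(-8) = (√((3 + 2*(-2))² + 1²) + 101)*(12 + 3*(-8)) = (√((3 - 4)² + 1) + 101)*(12 - 24) = (√((-1)² + 1) + 101)*(-12) = (√(1 + 1) + 101)*(-12) = (√2 + 101)*(-12) = (101 + √2)*(-12) = -1212 - 12*√2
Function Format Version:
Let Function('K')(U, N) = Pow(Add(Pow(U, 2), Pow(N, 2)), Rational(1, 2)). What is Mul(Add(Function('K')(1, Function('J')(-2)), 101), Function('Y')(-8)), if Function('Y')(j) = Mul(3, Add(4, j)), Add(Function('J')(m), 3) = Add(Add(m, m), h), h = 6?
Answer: Add(-1212, Mul(-12, Pow(2, Rational(1, 2)))) ≈ -1229.0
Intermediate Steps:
Function('J')(m) = Add(3, Mul(2, m)) (Function('J')(m) = Add(-3, Add(Add(m, m), 6)) = Add(-3, Add(Mul(2, m), 6)) = Add(-3, Add(6, Mul(2, m))) = Add(3, Mul(2, m)))
Function('Y')(j) = Add(12, Mul(3, j))
Function('K')(U, N) = Pow(Add(Pow(N, 2), Pow(U, 2)), Rational(1, 2))
Mul(Add(Function('K')(1, Function('J')(-2)), 101), Function('Y')(-8)) = Mul(Add(Pow(Add(Pow(Add(3, Mul(2, -2)), 2), Pow(1, 2)), Rational(1, 2)), 101), Add(12, Mul(3, -8))) = Mul(Add(Pow(Add(Pow(Add(3, -4), 2), 1), Rational(1, 2)), 101), Add(12, -24)) = Mul(Add(Pow(Add(Pow(-1, 2), 1), Rational(1, 2)), 101), -12) = Mul(Add(Pow(Add(1, 1), Rational(1, 2)), 101), -12) = Mul(Add(Pow(2, Rational(1, 2)), 101), -12) = Mul(Add(101, Pow(2, Rational(1, 2))), -12) = Add(-1212, Mul(-12, Pow(2, Rational(1, 2))))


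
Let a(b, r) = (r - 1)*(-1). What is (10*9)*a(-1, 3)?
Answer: -180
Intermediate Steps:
a(b, r) = 1 - r (a(b, r) = (-1 + r)*(-1) = 1 - r)
(10*9)*a(-1, 3) = (10*9)*(1 - 1*3) = 90*(1 - 3) = 90*(-2) = -180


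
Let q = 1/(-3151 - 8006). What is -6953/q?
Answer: 77574621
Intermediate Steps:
q = -1/11157 (q = 1/(-11157) = -1/11157 ≈ -8.9630e-5)
-6953/q = -6953/(-1/11157) = -6953*(-11157) = 77574621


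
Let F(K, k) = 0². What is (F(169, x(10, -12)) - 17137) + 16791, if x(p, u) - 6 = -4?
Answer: -346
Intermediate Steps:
x(p, u) = 2 (x(p, u) = 6 - 4 = 2)
F(K, k) = 0
(F(169, x(10, -12)) - 17137) + 16791 = (0 - 17137) + 16791 = -17137 + 16791 = -346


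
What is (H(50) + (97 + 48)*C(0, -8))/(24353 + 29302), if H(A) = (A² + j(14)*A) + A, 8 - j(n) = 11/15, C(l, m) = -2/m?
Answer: 7079/128772 ≈ 0.054973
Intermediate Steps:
j(n) = 109/15 (j(n) = 8 - 11/15 = 109/15)
H(A) = A² + 124*A/15 (H(A) = (A² + 109*A/15) + A = A² + 124*A/15)
(H(50) + (97 + 48)*C(0, -8))/(24353 + 29302) = ((1/15)*50*(124 + 15*50) + (97 + 48)*(-2/(-8)))/(24353 + 29302) = ((1/15)*50*(124 + 750) + 145*(-2*(-⅛)))/53655 = ((1/15)*50*874 + 145*(¼))*(1/53655) = (8740/3 + 145/4)*(1/53655) = (35395/12)*(1/53655) = 7079/128772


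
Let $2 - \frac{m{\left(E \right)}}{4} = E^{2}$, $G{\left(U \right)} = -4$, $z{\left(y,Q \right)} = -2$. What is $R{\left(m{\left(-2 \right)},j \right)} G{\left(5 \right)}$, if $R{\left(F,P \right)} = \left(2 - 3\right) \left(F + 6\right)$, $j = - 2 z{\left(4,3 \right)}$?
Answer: $-8$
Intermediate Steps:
$m{\left(E \right)} = 8 - 4 E^{2}$
$j = 4$ ($j = \left(-2\right) \left(-2\right) = 4$)
$R{\left(F,P \right)} = -6 - F$ ($R{\left(F,P \right)} = - (6 + F) = -6 - F$)
$R{\left(m{\left(-2 \right)},j \right)} G{\left(5 \right)} = \left(-6 - \left(8 - 4 \left(-2\right)^{2}\right)\right) \left(-4\right) = \left(-6 - \left(8 - 16\right)\right) \left(-4\right) = \left(-6 - -8\right) \left(-4\right) = \left(-6 + 8\right) \left(-4\right) = 2 \left(-4\right) = -8$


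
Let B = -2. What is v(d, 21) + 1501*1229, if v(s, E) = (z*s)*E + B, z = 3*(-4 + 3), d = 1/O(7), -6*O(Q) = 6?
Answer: 1844790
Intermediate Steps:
O(Q) = -1 (O(Q) = -1/6*6 = -1)
d = -1 (d = 1/(-1) = -1)
z = -3 (z = 3*(-1) = -3)
v(s, E) = -2 - 3*E*s (v(s, E) = (-3*s)*E - 2 = -3*E*s - 2 = -2 - 3*E*s)
v(d, 21) + 1501*1229 = (-2 - 3*21*(-1)) + 1501*1229 = (-2 + 63) + 1844729 = 61 + 1844729 = 1844790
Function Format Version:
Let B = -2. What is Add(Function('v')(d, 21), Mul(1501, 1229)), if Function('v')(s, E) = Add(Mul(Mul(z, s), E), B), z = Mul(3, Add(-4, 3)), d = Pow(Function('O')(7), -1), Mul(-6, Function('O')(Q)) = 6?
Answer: 1844790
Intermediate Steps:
Function('O')(Q) = -1 (Function('O')(Q) = Mul(Rational(-1, 6), 6) = -1)
d = -1 (d = Pow(-1, -1) = -1)
z = -3 (z = Mul(3, -1) = -3)
Function('v')(s, E) = Add(-2, Mul(-3, E, s)) (Function('v')(s, E) = Add(Mul(Mul(-3, s), E), -2) = Add(Mul(-3, E, s), -2) = Add(-2, Mul(-3, E, s)))
Add(Function('v')(d, 21), Mul(1501, 1229)) = Add(Add(-2, Mul(-3, 21, -1)), Mul(1501, 1229)) = Add(Add(-2, 63), 1844729) = Add(61, 1844729) = 1844790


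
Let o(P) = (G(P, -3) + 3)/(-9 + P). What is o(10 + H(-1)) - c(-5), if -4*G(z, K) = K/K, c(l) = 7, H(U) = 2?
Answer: -73/12 ≈ -6.0833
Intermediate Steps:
G(z, K) = -¼ (G(z, K) = -K/(4*K) = -¼*1 = -¼)
o(P) = 11/(4*(-9 + P)) (o(P) = (-¼ + 3)/(-9 + P) = 11/(4*(-9 + P)))
o(10 + H(-1)) - c(-5) = 11/(4*(-9 + (10 + 2))) - 1*7 = 11/(4*(-9 + 12)) - 7 = (11/4)/3 - 7 = (11/4)*(⅓) - 7 = 11/12 - 7 = -73/12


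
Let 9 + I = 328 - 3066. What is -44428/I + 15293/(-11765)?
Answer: 480685549/32318455 ≈ 14.873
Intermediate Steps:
I = -2747 (I = -9 + (328 - 3066) = -9 - 2738 = -2747)
-44428/I + 15293/(-11765) = -44428/(-2747) + 15293/(-11765) = -44428*(-1/2747) + 15293*(-1/11765) = 44428/2747 - 15293/11765 = 480685549/32318455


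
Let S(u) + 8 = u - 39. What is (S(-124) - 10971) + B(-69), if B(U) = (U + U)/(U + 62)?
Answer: -77856/7 ≈ -11122.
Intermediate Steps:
S(u) = -47 + u (S(u) = -8 + (u - 39) = -8 + (-39 + u) = -47 + u)
B(U) = 2*U/(62 + U) (B(U) = (2*U)/(62 + U) = 2*U/(62 + U))
(S(-124) - 10971) + B(-69) = ((-47 - 124) - 10971) + 2*(-69)/(62 - 69) = (-171 - 10971) + 2*(-69)/(-7) = -11142 + 2*(-69)*(-⅐) = -11142 + 138/7 = -77856/7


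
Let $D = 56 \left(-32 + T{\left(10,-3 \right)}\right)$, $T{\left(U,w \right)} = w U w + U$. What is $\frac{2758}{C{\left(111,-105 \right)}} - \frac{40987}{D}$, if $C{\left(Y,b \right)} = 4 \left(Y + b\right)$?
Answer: $\frac{69991}{672} \approx 104.15$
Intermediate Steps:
$C{\left(Y,b \right)} = 4 Y + 4 b$
$T{\left(U,w \right)} = U + U w^{2}$ ($T{\left(U,w \right)} = U w w + U = U w^{2} + U = U + U w^{2}$)
$D = 3808$ ($D = 56 \left(-32 + 10 \left(1 + \left(-3\right)^{2}\right)\right) = 56 \left(-32 + 10 \left(1 + 9\right)\right) = 56 \left(-32 + 10 \cdot 10\right) = 56 \left(-32 + 100\right) = 56 \cdot 68 = 3808$)
$\frac{2758}{C{\left(111,-105 \right)}} - \frac{40987}{D} = \frac{2758}{4 \cdot 111 + 4 \left(-105\right)} - \frac{40987}{3808} = \frac{2758}{444 - 420} - \frac{2411}{224} = \frac{2758}{24} - \frac{2411}{224} = 2758 \cdot \frac{1}{24} - \frac{2411}{224} = \frac{1379}{12} - \frac{2411}{224} = \frac{69991}{672}$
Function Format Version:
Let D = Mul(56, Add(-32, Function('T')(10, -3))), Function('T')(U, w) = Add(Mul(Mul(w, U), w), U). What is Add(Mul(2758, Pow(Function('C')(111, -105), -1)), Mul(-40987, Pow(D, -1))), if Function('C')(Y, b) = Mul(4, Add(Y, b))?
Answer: Rational(69991, 672) ≈ 104.15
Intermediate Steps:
Function('C')(Y, b) = Add(Mul(4, Y), Mul(4, b))
Function('T')(U, w) = Add(U, Mul(U, Pow(w, 2))) (Function('T')(U, w) = Add(Mul(Mul(U, w), w), U) = Add(Mul(U, Pow(w, 2)), U) = Add(U, Mul(U, Pow(w, 2))))
D = 3808 (D = Mul(56, Add(-32, Mul(10, Add(1, Pow(-3, 2))))) = Mul(56, Add(-32, Mul(10, Add(1, 9)))) = Mul(56, Add(-32, Mul(10, 10))) = Mul(56, Add(-32, 100)) = Mul(56, 68) = 3808)
Add(Mul(2758, Pow(Function('C')(111, -105), -1)), Mul(-40987, Pow(D, -1))) = Add(Mul(2758, Pow(Add(Mul(4, 111), Mul(4, -105)), -1)), Mul(-40987, Pow(3808, -1))) = Add(Mul(2758, Pow(Add(444, -420), -1)), Mul(-40987, Rational(1, 3808))) = Add(Mul(2758, Pow(24, -1)), Rational(-2411, 224)) = Add(Mul(2758, Rational(1, 24)), Rational(-2411, 224)) = Add(Rational(1379, 12), Rational(-2411, 224)) = Rational(69991, 672)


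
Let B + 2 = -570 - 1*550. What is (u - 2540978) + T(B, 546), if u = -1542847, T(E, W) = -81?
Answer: -4083906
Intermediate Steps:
B = -1122 (B = -2 + (-570 - 1*550) = -2 + (-570 - 550) = -2 - 1120 = -1122)
(u - 2540978) + T(B, 546) = (-1542847 - 2540978) - 81 = -4083825 - 81 = -4083906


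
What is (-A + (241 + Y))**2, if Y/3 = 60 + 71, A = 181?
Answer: 205209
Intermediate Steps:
Y = 393 (Y = 3*(60 + 71) = 3*131 = 393)
(-A + (241 + Y))**2 = (-1*181 + (241 + 393))**2 = (-181 + 634)**2 = 453**2 = 205209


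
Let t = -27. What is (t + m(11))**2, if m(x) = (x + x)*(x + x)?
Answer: 208849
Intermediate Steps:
m(x) = 4*x**2 (m(x) = (2*x)*(2*x) = 4*x**2)
(t + m(11))**2 = (-27 + 4*11**2)**2 = (-27 + 4*121)**2 = (-27 + 484)**2 = 457**2 = 208849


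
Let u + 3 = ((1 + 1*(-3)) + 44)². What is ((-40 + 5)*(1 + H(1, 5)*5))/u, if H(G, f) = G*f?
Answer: -910/1761 ≈ -0.51675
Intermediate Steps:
u = 1761 (u = -3 + ((1 + 1*(-3)) + 44)² = -3 + ((1 - 3) + 44)² = -3 + (-2 + 44)² = -3 + 42² = -3 + 1764 = 1761)
((-40 + 5)*(1 + H(1, 5)*5))/u = ((-40 + 5)*(1 + (1*5)*5))/1761 = -35*(1 + 5*5)*(1/1761) = -35*(1 + 25)*(1/1761) = -35*26*(1/1761) = -910*1/1761 = -910/1761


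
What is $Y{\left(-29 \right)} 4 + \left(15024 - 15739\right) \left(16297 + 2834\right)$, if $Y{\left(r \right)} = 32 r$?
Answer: $-13682377$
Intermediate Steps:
$Y{\left(-29 \right)} 4 + \left(15024 - 15739\right) \left(16297 + 2834\right) = 32 \left(-29\right) 4 + \left(15024 - 15739\right) \left(16297 + 2834\right) = \left(-928\right) 4 - 13678665 = -3712 - 13678665 = -13682377$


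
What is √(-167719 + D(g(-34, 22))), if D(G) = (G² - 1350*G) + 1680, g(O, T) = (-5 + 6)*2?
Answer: I*√168735 ≈ 410.77*I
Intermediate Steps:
g(O, T) = 2 (g(O, T) = 1*2 = 2)
D(G) = 1680 + G² - 1350*G
√(-167719 + D(g(-34, 22))) = √(-167719 + (1680 + 2² - 1350*2)) = √(-167719 + (1680 + 4 - 2700)) = √(-167719 - 1016) = √(-168735) = I*√168735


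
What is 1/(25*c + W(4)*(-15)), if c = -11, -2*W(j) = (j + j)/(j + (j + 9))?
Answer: -17/4615 ≈ -0.0036836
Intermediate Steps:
W(j) = -j/(9 + 2*j) (W(j) = -(j + j)/(2*(j + (j + 9))) = -2*j/(2*(j + (9 + j))) = -2*j/(2*(9 + 2*j)) = -j/(9 + 2*j))
1/(25*c + W(4)*(-15)) = 1/(25*(-11) - 1*4/(9 + 2*4)*(-15)) = 1/(-275 - 1*4/(9 + 8)*(-15)) = 1/(-275 - 1*4/17*(-15)) = 1/(-275 - 1*4*1/17*(-15)) = 1/(-275 - 4/17*(-15)) = 1/(-275 + 60/17) = 1/(-4615/17) = -17/4615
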